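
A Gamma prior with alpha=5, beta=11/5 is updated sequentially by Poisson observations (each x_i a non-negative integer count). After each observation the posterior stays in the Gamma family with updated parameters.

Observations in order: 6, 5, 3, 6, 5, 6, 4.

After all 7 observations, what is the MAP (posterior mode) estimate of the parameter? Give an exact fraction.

195/46

obs 1: x=6 → posterior Gamma(11, 16/5)
obs 2: x=5 → posterior Gamma(16, 21/5)
obs 3: x=3 → posterior Gamma(19, 26/5)
obs 4: x=6 → posterior Gamma(25, 31/5)
obs 5: x=5 → posterior Gamma(30, 36/5)
obs 6: x=6 → posterior Gamma(36, 41/5)
obs 7: x=4 → posterior Gamma(40, 46/5)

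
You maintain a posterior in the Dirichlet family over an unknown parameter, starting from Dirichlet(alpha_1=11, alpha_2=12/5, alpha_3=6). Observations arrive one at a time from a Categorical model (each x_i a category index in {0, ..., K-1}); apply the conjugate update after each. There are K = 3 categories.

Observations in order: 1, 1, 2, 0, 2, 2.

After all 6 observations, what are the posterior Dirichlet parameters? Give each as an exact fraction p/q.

alpha_1=12, alpha_2=22/5, alpha_3=9

obs 1: x=1 → posterior Dirichlet(11, 17/5, 6)
obs 2: x=1 → posterior Dirichlet(11, 22/5, 6)
obs 3: x=2 → posterior Dirichlet(11, 22/5, 7)
obs 4: x=0 → posterior Dirichlet(12, 22/5, 7)
obs 5: x=2 → posterior Dirichlet(12, 22/5, 8)
obs 6: x=2 → posterior Dirichlet(12, 22/5, 9)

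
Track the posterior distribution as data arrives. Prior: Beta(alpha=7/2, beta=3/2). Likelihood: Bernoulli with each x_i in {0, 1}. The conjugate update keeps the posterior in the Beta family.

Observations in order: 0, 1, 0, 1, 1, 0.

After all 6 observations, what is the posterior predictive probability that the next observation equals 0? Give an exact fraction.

9/22

obs 1: x=0 → posterior Beta(7/2, 5/2)
obs 2: x=1 → posterior Beta(9/2, 5/2)
obs 3: x=0 → posterior Beta(9/2, 7/2)
obs 4: x=1 → posterior Beta(11/2, 7/2)
obs 5: x=1 → posterior Beta(13/2, 7/2)
obs 6: x=0 → posterior Beta(13/2, 9/2)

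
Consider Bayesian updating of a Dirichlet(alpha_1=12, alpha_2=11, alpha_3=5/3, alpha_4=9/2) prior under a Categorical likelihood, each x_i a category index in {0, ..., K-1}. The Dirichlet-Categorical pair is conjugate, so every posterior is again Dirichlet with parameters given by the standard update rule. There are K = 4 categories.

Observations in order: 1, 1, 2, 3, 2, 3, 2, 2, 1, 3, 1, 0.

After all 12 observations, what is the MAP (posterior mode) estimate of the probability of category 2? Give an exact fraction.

obs 1: x=1 → posterior Dirichlet(12, 12, 5/3, 9/2)
obs 2: x=1 → posterior Dirichlet(12, 13, 5/3, 9/2)
obs 3: x=2 → posterior Dirichlet(12, 13, 8/3, 9/2)
obs 4: x=3 → posterior Dirichlet(12, 13, 8/3, 11/2)
obs 5: x=2 → posterior Dirichlet(12, 13, 11/3, 11/2)
obs 6: x=3 → posterior Dirichlet(12, 13, 11/3, 13/2)
obs 7: x=2 → posterior Dirichlet(12, 13, 14/3, 13/2)
obs 8: x=2 → posterior Dirichlet(12, 13, 17/3, 13/2)
obs 9: x=1 → posterior Dirichlet(12, 14, 17/3, 13/2)
obs 10: x=3 → posterior Dirichlet(12, 14, 17/3, 15/2)
obs 11: x=1 → posterior Dirichlet(12, 15, 17/3, 15/2)
obs 12: x=0 → posterior Dirichlet(13, 15, 17/3, 15/2)

28/223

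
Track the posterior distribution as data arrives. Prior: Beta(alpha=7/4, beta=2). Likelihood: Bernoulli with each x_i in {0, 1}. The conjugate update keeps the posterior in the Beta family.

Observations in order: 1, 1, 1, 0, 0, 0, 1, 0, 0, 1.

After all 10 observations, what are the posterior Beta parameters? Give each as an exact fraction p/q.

obs 1: x=1 → posterior Beta(11/4, 2)
obs 2: x=1 → posterior Beta(15/4, 2)
obs 3: x=1 → posterior Beta(19/4, 2)
obs 4: x=0 → posterior Beta(19/4, 3)
obs 5: x=0 → posterior Beta(19/4, 4)
obs 6: x=0 → posterior Beta(19/4, 5)
obs 7: x=1 → posterior Beta(23/4, 5)
obs 8: x=0 → posterior Beta(23/4, 6)
obs 9: x=0 → posterior Beta(23/4, 7)
obs 10: x=1 → posterior Beta(27/4, 7)

alpha=27/4, beta=7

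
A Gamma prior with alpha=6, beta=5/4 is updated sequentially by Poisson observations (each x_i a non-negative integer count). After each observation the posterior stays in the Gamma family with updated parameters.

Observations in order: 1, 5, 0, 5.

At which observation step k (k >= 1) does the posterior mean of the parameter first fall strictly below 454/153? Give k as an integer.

k = 3

obs 1: x=1 → posterior Gamma(7, 9/4)
obs 2: x=5 → posterior Gamma(12, 13/4)
obs 3: x=0 → posterior Gamma(12, 17/4)
obs 4: x=5 → posterior Gamma(17, 21/4)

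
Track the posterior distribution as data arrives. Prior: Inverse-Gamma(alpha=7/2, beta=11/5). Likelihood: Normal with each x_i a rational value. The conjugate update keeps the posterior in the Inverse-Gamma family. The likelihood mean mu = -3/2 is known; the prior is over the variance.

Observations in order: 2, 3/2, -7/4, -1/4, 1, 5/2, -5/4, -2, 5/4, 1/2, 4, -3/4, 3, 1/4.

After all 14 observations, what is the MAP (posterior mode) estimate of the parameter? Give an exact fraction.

4621/920

obs 1: x=2 → posterior Inverse-Gamma(4, 333/40)
obs 2: x=3/2 → posterior Inverse-Gamma(9/2, 513/40)
obs 3: x=-7/4 → posterior Inverse-Gamma(5, 2057/160)
obs 4: x=-1/4 → posterior Inverse-Gamma(11/2, 1091/80)
obs 5: x=1 → posterior Inverse-Gamma(6, 1341/80)
obs 6: x=5/2 → posterior Inverse-Gamma(13/2, 1981/80)
obs 7: x=-5/4 → posterior Inverse-Gamma(7, 3967/160)
obs 8: x=-2 → posterior Inverse-Gamma(15/2, 3987/160)
obs 9: x=5/4 → posterior Inverse-Gamma(8, 287/10)
obs 10: x=1/2 → posterior Inverse-Gamma(17/2, 307/10)
obs 11: x=4 → posterior Inverse-Gamma(9, 1833/40)
obs 12: x=-3/4 → posterior Inverse-Gamma(19/2, 7377/160)
obs 13: x=3 → posterior Inverse-Gamma(10, 8997/160)
obs 14: x=1/4 → posterior Inverse-Gamma(21/2, 4621/80)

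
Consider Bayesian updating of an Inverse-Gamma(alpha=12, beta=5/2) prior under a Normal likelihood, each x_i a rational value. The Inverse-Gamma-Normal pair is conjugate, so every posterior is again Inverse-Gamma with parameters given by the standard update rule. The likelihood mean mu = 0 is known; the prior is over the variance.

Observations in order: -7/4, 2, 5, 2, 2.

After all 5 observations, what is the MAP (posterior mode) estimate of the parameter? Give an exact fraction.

obs 1: x=-7/4 → posterior Inverse-Gamma(25/2, 129/32)
obs 2: x=2 → posterior Inverse-Gamma(13, 193/32)
obs 3: x=5 → posterior Inverse-Gamma(27/2, 593/32)
obs 4: x=2 → posterior Inverse-Gamma(14, 657/32)
obs 5: x=2 → posterior Inverse-Gamma(29/2, 721/32)

721/496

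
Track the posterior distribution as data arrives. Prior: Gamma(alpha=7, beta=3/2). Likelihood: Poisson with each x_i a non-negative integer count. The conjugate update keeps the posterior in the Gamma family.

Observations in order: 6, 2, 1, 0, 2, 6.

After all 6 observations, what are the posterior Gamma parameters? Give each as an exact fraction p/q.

obs 1: x=6 → posterior Gamma(13, 5/2)
obs 2: x=2 → posterior Gamma(15, 7/2)
obs 3: x=1 → posterior Gamma(16, 9/2)
obs 4: x=0 → posterior Gamma(16, 11/2)
obs 5: x=2 → posterior Gamma(18, 13/2)
obs 6: x=6 → posterior Gamma(24, 15/2)

alpha=24, beta=15/2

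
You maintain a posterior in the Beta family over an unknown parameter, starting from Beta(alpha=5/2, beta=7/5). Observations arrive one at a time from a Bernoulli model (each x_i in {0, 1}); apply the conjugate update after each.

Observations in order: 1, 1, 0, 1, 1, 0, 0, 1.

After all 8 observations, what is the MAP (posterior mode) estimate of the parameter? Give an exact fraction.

obs 1: x=1 → posterior Beta(7/2, 7/5)
obs 2: x=1 → posterior Beta(9/2, 7/5)
obs 3: x=0 → posterior Beta(9/2, 12/5)
obs 4: x=1 → posterior Beta(11/2, 12/5)
obs 5: x=1 → posterior Beta(13/2, 12/5)
obs 6: x=0 → posterior Beta(13/2, 17/5)
obs 7: x=0 → posterior Beta(13/2, 22/5)
obs 8: x=1 → posterior Beta(15/2, 22/5)

65/99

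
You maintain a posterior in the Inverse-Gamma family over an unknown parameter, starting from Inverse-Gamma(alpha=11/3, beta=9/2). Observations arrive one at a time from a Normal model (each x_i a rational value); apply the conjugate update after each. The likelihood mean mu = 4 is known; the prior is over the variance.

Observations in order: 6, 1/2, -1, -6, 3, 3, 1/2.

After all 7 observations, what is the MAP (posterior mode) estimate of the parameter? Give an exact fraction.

141/14

obs 1: x=6 → posterior Inverse-Gamma(25/6, 13/2)
obs 2: x=1/2 → posterior Inverse-Gamma(14/3, 101/8)
obs 3: x=-1 → posterior Inverse-Gamma(31/6, 201/8)
obs 4: x=-6 → posterior Inverse-Gamma(17/3, 601/8)
obs 5: x=3 → posterior Inverse-Gamma(37/6, 605/8)
obs 6: x=3 → posterior Inverse-Gamma(20/3, 609/8)
obs 7: x=1/2 → posterior Inverse-Gamma(43/6, 329/4)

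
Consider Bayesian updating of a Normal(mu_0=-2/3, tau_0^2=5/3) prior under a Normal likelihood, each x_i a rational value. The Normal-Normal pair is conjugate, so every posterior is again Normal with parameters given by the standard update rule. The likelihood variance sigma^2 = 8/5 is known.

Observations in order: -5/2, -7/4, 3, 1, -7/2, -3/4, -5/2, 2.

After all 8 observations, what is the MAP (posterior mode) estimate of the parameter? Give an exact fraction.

-141/224

obs 1: x=-5/2 → posterior Normal(-157/98, 40/49)
obs 2: x=-7/4 → posterior Normal(-489/296, 20/37)
obs 3: x=3 → posterior Normal(-21/44, 40/99)
obs 4: x=1 → posterior Normal(-89/496, 10/31)
obs 5: x=-7/2 → posterior Normal(-439/596, 40/149)
obs 6: x=-3/4 → posterior Normal(-257/348, 20/87)
obs 7: x=-5/2 → posterior Normal(-191/199, 40/199)
obs 8: x=2 → posterior Normal(-141/224, 5/28)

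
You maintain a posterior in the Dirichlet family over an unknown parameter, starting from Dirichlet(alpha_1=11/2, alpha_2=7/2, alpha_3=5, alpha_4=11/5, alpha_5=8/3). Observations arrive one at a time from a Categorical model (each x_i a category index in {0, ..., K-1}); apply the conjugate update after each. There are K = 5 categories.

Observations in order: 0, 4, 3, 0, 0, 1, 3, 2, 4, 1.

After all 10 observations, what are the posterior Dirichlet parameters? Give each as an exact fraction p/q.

alpha_1=17/2, alpha_2=11/2, alpha_3=6, alpha_4=21/5, alpha_5=14/3

obs 1: x=0 → posterior Dirichlet(13/2, 7/2, 5, 11/5, 8/3)
obs 2: x=4 → posterior Dirichlet(13/2, 7/2, 5, 11/5, 11/3)
obs 3: x=3 → posterior Dirichlet(13/2, 7/2, 5, 16/5, 11/3)
obs 4: x=0 → posterior Dirichlet(15/2, 7/2, 5, 16/5, 11/3)
obs 5: x=0 → posterior Dirichlet(17/2, 7/2, 5, 16/5, 11/3)
obs 6: x=1 → posterior Dirichlet(17/2, 9/2, 5, 16/5, 11/3)
obs 7: x=3 → posterior Dirichlet(17/2, 9/2, 5, 21/5, 11/3)
obs 8: x=2 → posterior Dirichlet(17/2, 9/2, 6, 21/5, 11/3)
obs 9: x=4 → posterior Dirichlet(17/2, 9/2, 6, 21/5, 14/3)
obs 10: x=1 → posterior Dirichlet(17/2, 11/2, 6, 21/5, 14/3)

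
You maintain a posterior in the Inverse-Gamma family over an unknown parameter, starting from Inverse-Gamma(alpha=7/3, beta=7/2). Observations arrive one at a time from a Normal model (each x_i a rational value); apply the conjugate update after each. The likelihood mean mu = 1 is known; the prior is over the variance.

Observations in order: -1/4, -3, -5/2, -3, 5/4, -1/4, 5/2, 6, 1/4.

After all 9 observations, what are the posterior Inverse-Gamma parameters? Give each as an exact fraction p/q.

obs 1: x=-1/4 → posterior Inverse-Gamma(17/6, 137/32)
obs 2: x=-3 → posterior Inverse-Gamma(10/3, 393/32)
obs 3: x=-5/2 → posterior Inverse-Gamma(23/6, 589/32)
obs 4: x=-3 → posterior Inverse-Gamma(13/3, 845/32)
obs 5: x=5/4 → posterior Inverse-Gamma(29/6, 423/16)
obs 6: x=-1/4 → posterior Inverse-Gamma(16/3, 871/32)
obs 7: x=5/2 → posterior Inverse-Gamma(35/6, 907/32)
obs 8: x=6 → posterior Inverse-Gamma(19/3, 1307/32)
obs 9: x=1/4 → posterior Inverse-Gamma(41/6, 329/8)

alpha=41/6, beta=329/8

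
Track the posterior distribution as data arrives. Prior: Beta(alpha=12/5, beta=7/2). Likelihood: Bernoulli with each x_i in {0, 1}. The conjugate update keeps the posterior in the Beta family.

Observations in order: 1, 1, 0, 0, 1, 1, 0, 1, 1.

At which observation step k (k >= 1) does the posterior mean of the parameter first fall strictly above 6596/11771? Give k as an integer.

obs 1: x=1 → posterior Beta(17/5, 7/2)
obs 2: x=1 → posterior Beta(22/5, 7/2)
obs 3: x=0 → posterior Beta(22/5, 9/2)
obs 4: x=0 → posterior Beta(22/5, 11/2)
obs 5: x=1 → posterior Beta(27/5, 11/2)
obs 6: x=1 → posterior Beta(32/5, 11/2)
obs 7: x=0 → posterior Beta(32/5, 13/2)
obs 8: x=1 → posterior Beta(37/5, 13/2)
obs 9: x=1 → posterior Beta(42/5, 13/2)

k = 9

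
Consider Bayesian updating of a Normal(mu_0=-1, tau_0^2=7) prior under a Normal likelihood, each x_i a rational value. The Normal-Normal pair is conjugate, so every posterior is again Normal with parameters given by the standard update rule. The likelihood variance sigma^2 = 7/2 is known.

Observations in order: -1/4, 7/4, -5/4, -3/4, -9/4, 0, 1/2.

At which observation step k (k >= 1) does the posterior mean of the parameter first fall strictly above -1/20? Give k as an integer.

k = 2

obs 1: x=-1/4 → posterior Normal(-1/2, 7/3)
obs 2: x=7/4 → posterior Normal(2/5, 7/5)
obs 3: x=-5/4 → posterior Normal(-1/14, 1)
obs 4: x=-3/4 → posterior Normal(-2/9, 7/9)
obs 5: x=-9/4 → posterior Normal(-13/22, 7/11)
obs 6: x=0 → posterior Normal(-1/2, 7/13)
obs 7: x=1/2 → posterior Normal(-11/30, 7/15)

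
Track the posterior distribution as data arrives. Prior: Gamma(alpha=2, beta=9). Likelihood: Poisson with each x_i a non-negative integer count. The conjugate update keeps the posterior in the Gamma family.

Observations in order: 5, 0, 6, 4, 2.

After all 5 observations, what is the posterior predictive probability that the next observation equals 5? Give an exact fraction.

obs 1: x=5 → posterior Gamma(7, 10)
obs 2: x=0 → posterior Gamma(7, 11)
obs 3: x=6 → posterior Gamma(13, 12)
obs 4: x=4 → posterior Gamma(17, 13)
obs 5: x=2 → posterior Gamma(19, 14)

201096651914672020550844416/16834112196028232574462890625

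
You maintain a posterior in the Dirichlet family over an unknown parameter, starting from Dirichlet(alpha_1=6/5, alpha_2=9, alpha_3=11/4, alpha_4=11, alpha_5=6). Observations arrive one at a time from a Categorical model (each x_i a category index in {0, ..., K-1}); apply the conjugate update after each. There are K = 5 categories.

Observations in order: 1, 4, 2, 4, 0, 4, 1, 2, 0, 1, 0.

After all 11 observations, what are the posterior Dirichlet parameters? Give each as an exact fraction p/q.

obs 1: x=1 → posterior Dirichlet(6/5, 10, 11/4, 11, 6)
obs 2: x=4 → posterior Dirichlet(6/5, 10, 11/4, 11, 7)
obs 3: x=2 → posterior Dirichlet(6/5, 10, 15/4, 11, 7)
obs 4: x=4 → posterior Dirichlet(6/5, 10, 15/4, 11, 8)
obs 5: x=0 → posterior Dirichlet(11/5, 10, 15/4, 11, 8)
obs 6: x=4 → posterior Dirichlet(11/5, 10, 15/4, 11, 9)
obs 7: x=1 → posterior Dirichlet(11/5, 11, 15/4, 11, 9)
obs 8: x=2 → posterior Dirichlet(11/5, 11, 19/4, 11, 9)
obs 9: x=0 → posterior Dirichlet(16/5, 11, 19/4, 11, 9)
obs 10: x=1 → posterior Dirichlet(16/5, 12, 19/4, 11, 9)
obs 11: x=0 → posterior Dirichlet(21/5, 12, 19/4, 11, 9)

alpha_1=21/5, alpha_2=12, alpha_3=19/4, alpha_4=11, alpha_5=9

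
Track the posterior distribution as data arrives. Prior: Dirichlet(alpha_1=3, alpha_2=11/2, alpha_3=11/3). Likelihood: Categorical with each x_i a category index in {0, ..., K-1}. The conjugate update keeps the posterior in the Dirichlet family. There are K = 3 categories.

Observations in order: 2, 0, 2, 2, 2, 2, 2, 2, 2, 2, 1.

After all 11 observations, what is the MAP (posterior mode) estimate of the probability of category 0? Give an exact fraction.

obs 1: x=2 → posterior Dirichlet(3, 11/2, 14/3)
obs 2: x=0 → posterior Dirichlet(4, 11/2, 14/3)
obs 3: x=2 → posterior Dirichlet(4, 11/2, 17/3)
obs 4: x=2 → posterior Dirichlet(4, 11/2, 20/3)
obs 5: x=2 → posterior Dirichlet(4, 11/2, 23/3)
obs 6: x=2 → posterior Dirichlet(4, 11/2, 26/3)
obs 7: x=2 → posterior Dirichlet(4, 11/2, 29/3)
obs 8: x=2 → posterior Dirichlet(4, 11/2, 32/3)
obs 9: x=2 → posterior Dirichlet(4, 11/2, 35/3)
obs 10: x=2 → posterior Dirichlet(4, 11/2, 38/3)
obs 11: x=1 → posterior Dirichlet(4, 13/2, 38/3)

18/121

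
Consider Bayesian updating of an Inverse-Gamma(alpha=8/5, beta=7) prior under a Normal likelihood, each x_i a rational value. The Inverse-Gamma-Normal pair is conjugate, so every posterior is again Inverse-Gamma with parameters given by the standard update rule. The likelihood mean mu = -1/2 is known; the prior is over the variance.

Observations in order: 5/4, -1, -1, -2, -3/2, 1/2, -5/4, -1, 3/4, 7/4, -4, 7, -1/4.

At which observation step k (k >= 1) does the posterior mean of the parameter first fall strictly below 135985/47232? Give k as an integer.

k = 7

obs 1: x=5/4 → posterior Inverse-Gamma(21/10, 273/32)
obs 2: x=-1 → posterior Inverse-Gamma(13/5, 277/32)
obs 3: x=-1 → posterior Inverse-Gamma(31/10, 281/32)
obs 4: x=-2 → posterior Inverse-Gamma(18/5, 317/32)
obs 5: x=-3/2 → posterior Inverse-Gamma(41/10, 333/32)
obs 6: x=1/2 → posterior Inverse-Gamma(23/5, 349/32)
obs 7: x=-5/4 → posterior Inverse-Gamma(51/10, 179/16)
obs 8: x=-1 → posterior Inverse-Gamma(28/5, 181/16)
obs 9: x=3/4 → posterior Inverse-Gamma(61/10, 387/32)
obs 10: x=7/4 → posterior Inverse-Gamma(33/5, 117/8)
obs 11: x=-4 → posterior Inverse-Gamma(71/10, 83/4)
obs 12: x=7 → posterior Inverse-Gamma(38/5, 391/8)
obs 13: x=-1/4 → posterior Inverse-Gamma(81/10, 1565/32)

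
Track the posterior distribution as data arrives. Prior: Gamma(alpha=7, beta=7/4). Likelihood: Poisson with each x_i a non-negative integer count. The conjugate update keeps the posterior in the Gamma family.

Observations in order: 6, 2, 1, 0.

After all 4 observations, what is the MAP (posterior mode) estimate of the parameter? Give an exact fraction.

60/23

obs 1: x=6 → posterior Gamma(13, 11/4)
obs 2: x=2 → posterior Gamma(15, 15/4)
obs 3: x=1 → posterior Gamma(16, 19/4)
obs 4: x=0 → posterior Gamma(16, 23/4)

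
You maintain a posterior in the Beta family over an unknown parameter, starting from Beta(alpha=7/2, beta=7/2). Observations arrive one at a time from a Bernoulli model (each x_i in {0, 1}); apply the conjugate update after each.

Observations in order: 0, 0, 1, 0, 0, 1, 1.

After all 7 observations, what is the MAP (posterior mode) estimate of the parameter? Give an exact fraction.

11/24

obs 1: x=0 → posterior Beta(7/2, 9/2)
obs 2: x=0 → posterior Beta(7/2, 11/2)
obs 3: x=1 → posterior Beta(9/2, 11/2)
obs 4: x=0 → posterior Beta(9/2, 13/2)
obs 5: x=0 → posterior Beta(9/2, 15/2)
obs 6: x=1 → posterior Beta(11/2, 15/2)
obs 7: x=1 → posterior Beta(13/2, 15/2)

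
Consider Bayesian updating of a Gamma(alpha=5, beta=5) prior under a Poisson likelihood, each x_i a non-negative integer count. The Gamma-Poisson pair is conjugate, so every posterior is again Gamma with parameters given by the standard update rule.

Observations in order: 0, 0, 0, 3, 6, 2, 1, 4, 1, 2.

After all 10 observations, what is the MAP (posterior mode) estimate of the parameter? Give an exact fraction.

23/15

obs 1: x=0 → posterior Gamma(5, 6)
obs 2: x=0 → posterior Gamma(5, 7)
obs 3: x=0 → posterior Gamma(5, 8)
obs 4: x=3 → posterior Gamma(8, 9)
obs 5: x=6 → posterior Gamma(14, 10)
obs 6: x=2 → posterior Gamma(16, 11)
obs 7: x=1 → posterior Gamma(17, 12)
obs 8: x=4 → posterior Gamma(21, 13)
obs 9: x=1 → posterior Gamma(22, 14)
obs 10: x=2 → posterior Gamma(24, 15)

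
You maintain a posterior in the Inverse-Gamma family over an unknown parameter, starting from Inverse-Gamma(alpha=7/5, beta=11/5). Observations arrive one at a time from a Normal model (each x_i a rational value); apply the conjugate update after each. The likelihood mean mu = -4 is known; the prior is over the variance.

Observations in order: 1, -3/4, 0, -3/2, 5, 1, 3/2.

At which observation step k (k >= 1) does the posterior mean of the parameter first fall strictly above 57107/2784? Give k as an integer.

obs 1: x=1 → posterior Inverse-Gamma(19/10, 147/10)
obs 2: x=-3/4 → posterior Inverse-Gamma(12/5, 3197/160)
obs 3: x=0 → posterior Inverse-Gamma(29/10, 4477/160)
obs 4: x=-3/2 → posterior Inverse-Gamma(17/5, 4977/160)
obs 5: x=5 → posterior Inverse-Gamma(39/10, 11457/160)
obs 6: x=1 → posterior Inverse-Gamma(22/5, 13457/160)
obs 7: x=3/2 → posterior Inverse-Gamma(49/10, 15877/160)

k = 5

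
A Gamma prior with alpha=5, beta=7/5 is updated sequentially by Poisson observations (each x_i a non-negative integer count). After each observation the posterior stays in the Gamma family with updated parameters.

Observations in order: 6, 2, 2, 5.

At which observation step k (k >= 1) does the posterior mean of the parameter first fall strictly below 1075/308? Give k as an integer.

k = 3

obs 1: x=6 → posterior Gamma(11, 12/5)
obs 2: x=2 → posterior Gamma(13, 17/5)
obs 3: x=2 → posterior Gamma(15, 22/5)
obs 4: x=5 → posterior Gamma(20, 27/5)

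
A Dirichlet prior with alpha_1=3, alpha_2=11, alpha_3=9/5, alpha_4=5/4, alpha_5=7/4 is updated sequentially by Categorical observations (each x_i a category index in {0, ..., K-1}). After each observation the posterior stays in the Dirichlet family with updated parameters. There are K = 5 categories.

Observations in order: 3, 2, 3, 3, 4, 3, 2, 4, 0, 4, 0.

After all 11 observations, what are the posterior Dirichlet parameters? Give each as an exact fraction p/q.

alpha_1=5, alpha_2=11, alpha_3=19/5, alpha_4=21/4, alpha_5=19/4

obs 1: x=3 → posterior Dirichlet(3, 11, 9/5, 9/4, 7/4)
obs 2: x=2 → posterior Dirichlet(3, 11, 14/5, 9/4, 7/4)
obs 3: x=3 → posterior Dirichlet(3, 11, 14/5, 13/4, 7/4)
obs 4: x=3 → posterior Dirichlet(3, 11, 14/5, 17/4, 7/4)
obs 5: x=4 → posterior Dirichlet(3, 11, 14/5, 17/4, 11/4)
obs 6: x=3 → posterior Dirichlet(3, 11, 14/5, 21/4, 11/4)
obs 7: x=2 → posterior Dirichlet(3, 11, 19/5, 21/4, 11/4)
obs 8: x=4 → posterior Dirichlet(3, 11, 19/5, 21/4, 15/4)
obs 9: x=0 → posterior Dirichlet(4, 11, 19/5, 21/4, 15/4)
obs 10: x=4 → posterior Dirichlet(4, 11, 19/5, 21/4, 19/4)
obs 11: x=0 → posterior Dirichlet(5, 11, 19/5, 21/4, 19/4)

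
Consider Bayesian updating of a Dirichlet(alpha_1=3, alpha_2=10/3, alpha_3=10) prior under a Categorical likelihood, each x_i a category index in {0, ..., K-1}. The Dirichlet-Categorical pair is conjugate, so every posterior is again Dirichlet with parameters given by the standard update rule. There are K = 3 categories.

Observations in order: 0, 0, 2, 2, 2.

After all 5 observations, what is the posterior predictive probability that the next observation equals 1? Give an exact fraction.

5/32

obs 1: x=0 → posterior Dirichlet(4, 10/3, 10)
obs 2: x=0 → posterior Dirichlet(5, 10/3, 10)
obs 3: x=2 → posterior Dirichlet(5, 10/3, 11)
obs 4: x=2 → posterior Dirichlet(5, 10/3, 12)
obs 5: x=2 → posterior Dirichlet(5, 10/3, 13)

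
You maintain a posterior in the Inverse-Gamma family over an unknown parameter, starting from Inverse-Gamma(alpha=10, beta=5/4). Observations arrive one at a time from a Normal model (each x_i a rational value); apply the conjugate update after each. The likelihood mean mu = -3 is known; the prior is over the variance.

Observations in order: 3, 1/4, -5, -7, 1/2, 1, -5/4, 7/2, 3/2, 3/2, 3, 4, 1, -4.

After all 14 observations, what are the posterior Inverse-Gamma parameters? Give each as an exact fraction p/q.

obs 1: x=3 → posterior Inverse-Gamma(21/2, 77/4)
obs 2: x=1/4 → posterior Inverse-Gamma(11, 785/32)
obs 3: x=-5 → posterior Inverse-Gamma(23/2, 849/32)
obs 4: x=-7 → posterior Inverse-Gamma(12, 1105/32)
obs 5: x=1/2 → posterior Inverse-Gamma(25/2, 1301/32)
obs 6: x=1 → posterior Inverse-Gamma(13, 1557/32)
obs 7: x=-5/4 → posterior Inverse-Gamma(27/2, 803/16)
obs 8: x=7/2 → posterior Inverse-Gamma(14, 1141/16)
obs 9: x=3/2 → posterior Inverse-Gamma(29/2, 1303/16)
obs 10: x=3/2 → posterior Inverse-Gamma(15, 1465/16)
obs 11: x=3 → posterior Inverse-Gamma(31/2, 1753/16)
obs 12: x=4 → posterior Inverse-Gamma(16, 2145/16)
obs 13: x=1 → posterior Inverse-Gamma(33/2, 2273/16)
obs 14: x=-4 → posterior Inverse-Gamma(17, 2281/16)

alpha=17, beta=2281/16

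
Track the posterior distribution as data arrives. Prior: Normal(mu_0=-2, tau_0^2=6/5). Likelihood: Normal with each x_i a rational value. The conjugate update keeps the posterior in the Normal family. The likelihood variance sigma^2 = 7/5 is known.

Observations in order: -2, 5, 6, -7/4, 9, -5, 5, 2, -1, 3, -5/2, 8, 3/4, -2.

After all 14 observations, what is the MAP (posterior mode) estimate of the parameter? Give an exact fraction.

19/13

obs 1: x=-2 → posterior Normal(-2, 42/65)
obs 2: x=5 → posterior Normal(4/19, 42/95)
obs 3: x=6 → posterior Normal(8/5, 42/125)
obs 4: x=-7/4 → posterior Normal(59/62, 42/155)
obs 5: x=9 → posterior Normal(167/74, 42/185)
obs 6: x=-5 → posterior Normal(107/86, 42/215)
obs 7: x=5 → posterior Normal(167/98, 6/35)
obs 8: x=2 → posterior Normal(191/110, 42/275)
obs 9: x=-1 → posterior Normal(179/122, 42/305)
obs 10: x=3 → posterior Normal(215/134, 42/335)
obs 11: x=-5/2 → posterior Normal(185/146, 42/365)
obs 12: x=8 → posterior Normal(281/158, 42/395)
obs 13: x=3/4 → posterior Normal(29/17, 42/425)
obs 14: x=-2 → posterior Normal(19/13, 6/65)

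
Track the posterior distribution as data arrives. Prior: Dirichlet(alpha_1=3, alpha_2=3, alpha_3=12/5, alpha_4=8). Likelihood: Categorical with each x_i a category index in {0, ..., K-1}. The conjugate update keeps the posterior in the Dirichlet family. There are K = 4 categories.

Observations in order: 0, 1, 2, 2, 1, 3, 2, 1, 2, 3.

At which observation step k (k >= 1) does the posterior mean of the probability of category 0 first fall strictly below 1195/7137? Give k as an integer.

obs 1: x=0 → posterior Dirichlet(4, 3, 12/5, 8)
obs 2: x=1 → posterior Dirichlet(4, 4, 12/5, 8)
obs 3: x=2 → posterior Dirichlet(4, 4, 17/5, 8)
obs 4: x=2 → posterior Dirichlet(4, 4, 22/5, 8)
obs 5: x=1 → posterior Dirichlet(4, 5, 22/5, 8)
obs 6: x=3 → posterior Dirichlet(4, 5, 22/5, 9)
obs 7: x=2 → posterior Dirichlet(4, 5, 27/5, 9)
obs 8: x=1 → posterior Dirichlet(4, 6, 27/5, 9)
obs 9: x=2 → posterior Dirichlet(4, 6, 32/5, 9)
obs 10: x=3 → posterior Dirichlet(4, 6, 32/5, 10)

k = 8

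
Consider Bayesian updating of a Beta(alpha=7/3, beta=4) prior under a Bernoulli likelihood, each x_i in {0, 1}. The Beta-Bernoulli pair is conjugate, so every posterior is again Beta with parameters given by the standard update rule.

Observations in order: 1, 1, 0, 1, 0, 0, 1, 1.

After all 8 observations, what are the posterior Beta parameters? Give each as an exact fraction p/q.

obs 1: x=1 → posterior Beta(10/3, 4)
obs 2: x=1 → posterior Beta(13/3, 4)
obs 3: x=0 → posterior Beta(13/3, 5)
obs 4: x=1 → posterior Beta(16/3, 5)
obs 5: x=0 → posterior Beta(16/3, 6)
obs 6: x=0 → posterior Beta(16/3, 7)
obs 7: x=1 → posterior Beta(19/3, 7)
obs 8: x=1 → posterior Beta(22/3, 7)

alpha=22/3, beta=7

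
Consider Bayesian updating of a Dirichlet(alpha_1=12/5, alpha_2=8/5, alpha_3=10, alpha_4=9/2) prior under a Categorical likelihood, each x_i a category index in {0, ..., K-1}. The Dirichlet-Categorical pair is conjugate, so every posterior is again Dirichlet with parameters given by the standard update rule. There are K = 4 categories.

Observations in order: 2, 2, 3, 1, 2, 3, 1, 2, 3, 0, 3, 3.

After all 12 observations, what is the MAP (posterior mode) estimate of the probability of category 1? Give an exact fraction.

obs 1: x=2 → posterior Dirichlet(12/5, 8/5, 11, 9/2)
obs 2: x=2 → posterior Dirichlet(12/5, 8/5, 12, 9/2)
obs 3: x=3 → posterior Dirichlet(12/5, 8/5, 12, 11/2)
obs 4: x=1 → posterior Dirichlet(12/5, 13/5, 12, 11/2)
obs 5: x=2 → posterior Dirichlet(12/5, 13/5, 13, 11/2)
obs 6: x=3 → posterior Dirichlet(12/5, 13/5, 13, 13/2)
obs 7: x=1 → posterior Dirichlet(12/5, 18/5, 13, 13/2)
obs 8: x=2 → posterior Dirichlet(12/5, 18/5, 14, 13/2)
obs 9: x=3 → posterior Dirichlet(12/5, 18/5, 14, 15/2)
obs 10: x=0 → posterior Dirichlet(17/5, 18/5, 14, 15/2)
obs 11: x=3 → posterior Dirichlet(17/5, 18/5, 14, 17/2)
obs 12: x=3 → posterior Dirichlet(17/5, 18/5, 14, 19/2)

26/265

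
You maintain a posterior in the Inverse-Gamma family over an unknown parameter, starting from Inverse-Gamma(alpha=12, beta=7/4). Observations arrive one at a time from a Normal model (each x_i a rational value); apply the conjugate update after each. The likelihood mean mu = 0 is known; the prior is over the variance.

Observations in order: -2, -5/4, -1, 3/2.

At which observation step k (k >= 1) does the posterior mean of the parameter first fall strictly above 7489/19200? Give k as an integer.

k = 3

obs 1: x=-2 → posterior Inverse-Gamma(25/2, 15/4)
obs 2: x=-5/4 → posterior Inverse-Gamma(13, 145/32)
obs 3: x=-1 → posterior Inverse-Gamma(27/2, 161/32)
obs 4: x=3/2 → posterior Inverse-Gamma(14, 197/32)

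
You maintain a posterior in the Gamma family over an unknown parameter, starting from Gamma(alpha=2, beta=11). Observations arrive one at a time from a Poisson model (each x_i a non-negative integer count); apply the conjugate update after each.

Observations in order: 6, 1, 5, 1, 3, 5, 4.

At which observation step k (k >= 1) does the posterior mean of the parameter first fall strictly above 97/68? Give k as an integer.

k = 7

obs 1: x=6 → posterior Gamma(8, 12)
obs 2: x=1 → posterior Gamma(9, 13)
obs 3: x=5 → posterior Gamma(14, 14)
obs 4: x=1 → posterior Gamma(15, 15)
obs 5: x=3 → posterior Gamma(18, 16)
obs 6: x=5 → posterior Gamma(23, 17)
obs 7: x=4 → posterior Gamma(27, 18)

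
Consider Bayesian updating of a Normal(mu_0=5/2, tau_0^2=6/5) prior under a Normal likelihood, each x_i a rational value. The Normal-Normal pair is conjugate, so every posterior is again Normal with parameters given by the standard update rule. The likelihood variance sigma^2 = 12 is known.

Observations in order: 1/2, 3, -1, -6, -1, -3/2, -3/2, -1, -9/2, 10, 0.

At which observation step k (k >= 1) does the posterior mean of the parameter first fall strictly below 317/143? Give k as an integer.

k = 3

obs 1: x=1/2 → posterior Normal(51/22, 12/11)
obs 2: x=3 → posterior Normal(19/8, 1)
obs 3: x=-1 → posterior Normal(55/26, 12/13)
obs 4: x=-6 → posterior Normal(43/28, 6/7)
obs 5: x=-1 → posterior Normal(41/30, 4/5)
obs 6: x=-3/2 → posterior Normal(19/16, 3/4)
obs 7: x=-3/2 → posterior Normal(35/34, 12/17)
obs 8: x=-1 → posterior Normal(11/12, 2/3)
obs 9: x=-9/2 → posterior Normal(12/19, 12/19)
obs 10: x=10 → posterior Normal(11/10, 3/5)
obs 11: x=0 → posterior Normal(22/21, 4/7)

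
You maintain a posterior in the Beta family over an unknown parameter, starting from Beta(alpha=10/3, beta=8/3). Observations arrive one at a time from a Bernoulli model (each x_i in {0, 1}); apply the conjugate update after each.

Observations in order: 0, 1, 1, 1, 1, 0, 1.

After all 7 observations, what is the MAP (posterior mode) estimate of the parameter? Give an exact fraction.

obs 1: x=0 → posterior Beta(10/3, 11/3)
obs 2: x=1 → posterior Beta(13/3, 11/3)
obs 3: x=1 → posterior Beta(16/3, 11/3)
obs 4: x=1 → posterior Beta(19/3, 11/3)
obs 5: x=1 → posterior Beta(22/3, 11/3)
obs 6: x=0 → posterior Beta(22/3, 14/3)
obs 7: x=1 → posterior Beta(25/3, 14/3)

2/3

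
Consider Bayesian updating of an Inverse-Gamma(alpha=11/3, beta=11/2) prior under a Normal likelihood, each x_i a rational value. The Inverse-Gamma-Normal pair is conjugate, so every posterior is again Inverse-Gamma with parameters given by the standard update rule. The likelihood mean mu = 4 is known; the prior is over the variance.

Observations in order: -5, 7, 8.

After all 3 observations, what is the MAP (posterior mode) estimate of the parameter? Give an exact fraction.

obs 1: x=-5 → posterior Inverse-Gamma(25/6, 46)
obs 2: x=7 → posterior Inverse-Gamma(14/3, 101/2)
obs 3: x=8 → posterior Inverse-Gamma(31/6, 117/2)

351/37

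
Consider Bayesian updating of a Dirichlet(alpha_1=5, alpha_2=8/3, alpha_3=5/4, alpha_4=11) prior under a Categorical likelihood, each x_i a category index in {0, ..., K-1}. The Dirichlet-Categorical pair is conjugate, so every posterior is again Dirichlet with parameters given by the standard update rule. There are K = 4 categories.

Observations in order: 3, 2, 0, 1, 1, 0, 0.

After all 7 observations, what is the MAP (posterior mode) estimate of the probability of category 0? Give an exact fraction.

84/275

obs 1: x=3 → posterior Dirichlet(5, 8/3, 5/4, 12)
obs 2: x=2 → posterior Dirichlet(5, 8/3, 9/4, 12)
obs 3: x=0 → posterior Dirichlet(6, 8/3, 9/4, 12)
obs 4: x=1 → posterior Dirichlet(6, 11/3, 9/4, 12)
obs 5: x=1 → posterior Dirichlet(6, 14/3, 9/4, 12)
obs 6: x=0 → posterior Dirichlet(7, 14/3, 9/4, 12)
obs 7: x=0 → posterior Dirichlet(8, 14/3, 9/4, 12)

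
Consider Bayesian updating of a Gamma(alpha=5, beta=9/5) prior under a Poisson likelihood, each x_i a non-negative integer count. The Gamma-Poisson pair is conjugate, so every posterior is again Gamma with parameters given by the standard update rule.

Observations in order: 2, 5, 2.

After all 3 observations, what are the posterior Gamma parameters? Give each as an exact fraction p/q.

alpha=14, beta=24/5

obs 1: x=2 → posterior Gamma(7, 14/5)
obs 2: x=5 → posterior Gamma(12, 19/5)
obs 3: x=2 → posterior Gamma(14, 24/5)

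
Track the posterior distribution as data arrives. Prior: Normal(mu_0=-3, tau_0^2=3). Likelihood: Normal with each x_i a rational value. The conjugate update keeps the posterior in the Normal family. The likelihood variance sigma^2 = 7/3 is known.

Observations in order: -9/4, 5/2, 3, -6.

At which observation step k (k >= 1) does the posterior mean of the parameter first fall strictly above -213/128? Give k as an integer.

k = 2

obs 1: x=-9/4 → posterior Normal(-165/64, 21/16)
obs 2: x=5/2 → posterior Normal(-3/4, 21/25)
obs 3: x=3 → posterior Normal(33/136, 21/34)
obs 4: x=-6 → posterior Normal(-183/172, 21/43)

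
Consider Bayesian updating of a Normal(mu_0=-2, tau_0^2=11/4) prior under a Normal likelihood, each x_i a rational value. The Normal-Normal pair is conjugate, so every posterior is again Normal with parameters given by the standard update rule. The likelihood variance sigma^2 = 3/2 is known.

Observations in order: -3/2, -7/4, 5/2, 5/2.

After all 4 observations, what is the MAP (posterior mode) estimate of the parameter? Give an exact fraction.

obs 1: x=-3/2 → posterior Normal(-57/34, 33/34)
obs 2: x=-7/4 → posterior Normal(-191/112, 33/56)
obs 3: x=5/2 → posterior Normal(-27/52, 11/26)
obs 4: x=5/2 → posterior Normal(29/200, 33/100)

29/200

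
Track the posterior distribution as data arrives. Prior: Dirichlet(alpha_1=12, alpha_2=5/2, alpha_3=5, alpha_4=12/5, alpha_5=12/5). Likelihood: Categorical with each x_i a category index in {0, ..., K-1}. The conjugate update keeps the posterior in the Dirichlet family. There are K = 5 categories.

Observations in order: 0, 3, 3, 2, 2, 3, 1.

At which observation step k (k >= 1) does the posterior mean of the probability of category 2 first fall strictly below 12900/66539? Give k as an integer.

obs 1: x=0 → posterior Dirichlet(13, 5/2, 5, 12/5, 12/5)
obs 2: x=3 → posterior Dirichlet(13, 5/2, 5, 17/5, 12/5)
obs 3: x=3 → posterior Dirichlet(13, 5/2, 5, 22/5, 12/5)
obs 4: x=2 → posterior Dirichlet(13, 5/2, 6, 22/5, 12/5)
obs 5: x=2 → posterior Dirichlet(13, 5/2, 7, 22/5, 12/5)
obs 6: x=3 → posterior Dirichlet(13, 5/2, 7, 27/5, 12/5)
obs 7: x=1 → posterior Dirichlet(13, 7/2, 7, 27/5, 12/5)

k = 2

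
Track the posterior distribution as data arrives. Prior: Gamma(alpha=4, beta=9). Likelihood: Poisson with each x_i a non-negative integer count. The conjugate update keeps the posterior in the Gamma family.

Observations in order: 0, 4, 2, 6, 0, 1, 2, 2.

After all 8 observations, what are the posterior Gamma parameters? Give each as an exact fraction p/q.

alpha=21, beta=17

obs 1: x=0 → posterior Gamma(4, 10)
obs 2: x=4 → posterior Gamma(8, 11)
obs 3: x=2 → posterior Gamma(10, 12)
obs 4: x=6 → posterior Gamma(16, 13)
obs 5: x=0 → posterior Gamma(16, 14)
obs 6: x=1 → posterior Gamma(17, 15)
obs 7: x=2 → posterior Gamma(19, 16)
obs 8: x=2 → posterior Gamma(21, 17)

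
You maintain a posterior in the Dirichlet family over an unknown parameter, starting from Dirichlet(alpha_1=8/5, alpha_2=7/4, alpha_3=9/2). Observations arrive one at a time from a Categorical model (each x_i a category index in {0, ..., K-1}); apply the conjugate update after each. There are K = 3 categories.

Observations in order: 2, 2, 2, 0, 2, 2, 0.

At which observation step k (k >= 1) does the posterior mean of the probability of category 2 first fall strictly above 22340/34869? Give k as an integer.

k = 2

obs 1: x=2 → posterior Dirichlet(8/5, 7/4, 11/2)
obs 2: x=2 → posterior Dirichlet(8/5, 7/4, 13/2)
obs 3: x=2 → posterior Dirichlet(8/5, 7/4, 15/2)
obs 4: x=0 → posterior Dirichlet(13/5, 7/4, 15/2)
obs 5: x=2 → posterior Dirichlet(13/5, 7/4, 17/2)
obs 6: x=2 → posterior Dirichlet(13/5, 7/4, 19/2)
obs 7: x=0 → posterior Dirichlet(18/5, 7/4, 19/2)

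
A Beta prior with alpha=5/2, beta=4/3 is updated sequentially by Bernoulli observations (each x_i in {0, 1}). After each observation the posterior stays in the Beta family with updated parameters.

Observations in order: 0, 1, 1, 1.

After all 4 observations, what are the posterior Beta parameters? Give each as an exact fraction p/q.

obs 1: x=0 → posterior Beta(5/2, 7/3)
obs 2: x=1 → posterior Beta(7/2, 7/3)
obs 3: x=1 → posterior Beta(9/2, 7/3)
obs 4: x=1 → posterior Beta(11/2, 7/3)

alpha=11/2, beta=7/3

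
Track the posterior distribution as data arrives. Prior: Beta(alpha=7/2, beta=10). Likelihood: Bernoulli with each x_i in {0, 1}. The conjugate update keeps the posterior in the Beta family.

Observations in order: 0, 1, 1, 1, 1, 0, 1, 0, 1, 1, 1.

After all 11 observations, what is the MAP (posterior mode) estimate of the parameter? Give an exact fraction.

7/15

obs 1: x=0 → posterior Beta(7/2, 11)
obs 2: x=1 → posterior Beta(9/2, 11)
obs 3: x=1 → posterior Beta(11/2, 11)
obs 4: x=1 → posterior Beta(13/2, 11)
obs 5: x=1 → posterior Beta(15/2, 11)
obs 6: x=0 → posterior Beta(15/2, 12)
obs 7: x=1 → posterior Beta(17/2, 12)
obs 8: x=0 → posterior Beta(17/2, 13)
obs 9: x=1 → posterior Beta(19/2, 13)
obs 10: x=1 → posterior Beta(21/2, 13)
obs 11: x=1 → posterior Beta(23/2, 13)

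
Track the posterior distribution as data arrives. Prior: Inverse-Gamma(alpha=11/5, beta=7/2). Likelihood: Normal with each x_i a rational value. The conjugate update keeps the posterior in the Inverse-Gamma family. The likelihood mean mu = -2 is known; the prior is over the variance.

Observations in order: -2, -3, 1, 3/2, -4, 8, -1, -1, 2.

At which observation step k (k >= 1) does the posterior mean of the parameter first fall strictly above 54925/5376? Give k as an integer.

k = 6

obs 1: x=-2 → posterior Inverse-Gamma(27/10, 7/2)
obs 2: x=-3 → posterior Inverse-Gamma(16/5, 4)
obs 3: x=1 → posterior Inverse-Gamma(37/10, 17/2)
obs 4: x=3/2 → posterior Inverse-Gamma(21/5, 117/8)
obs 5: x=-4 → posterior Inverse-Gamma(47/10, 133/8)
obs 6: x=8 → posterior Inverse-Gamma(26/5, 533/8)
obs 7: x=-1 → posterior Inverse-Gamma(57/10, 537/8)
obs 8: x=-1 → posterior Inverse-Gamma(31/5, 541/8)
obs 9: x=2 → posterior Inverse-Gamma(67/10, 605/8)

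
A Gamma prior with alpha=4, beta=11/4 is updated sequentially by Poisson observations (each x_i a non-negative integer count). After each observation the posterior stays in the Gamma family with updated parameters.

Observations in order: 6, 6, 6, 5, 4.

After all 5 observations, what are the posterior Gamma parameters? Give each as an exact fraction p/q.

obs 1: x=6 → posterior Gamma(10, 15/4)
obs 2: x=6 → posterior Gamma(16, 19/4)
obs 3: x=6 → posterior Gamma(22, 23/4)
obs 4: x=5 → posterior Gamma(27, 27/4)
obs 5: x=4 → posterior Gamma(31, 31/4)

alpha=31, beta=31/4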